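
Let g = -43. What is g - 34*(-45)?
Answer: 1487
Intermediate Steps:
g - 34*(-45) = -43 - 34*(-45) = -43 + 1530 = 1487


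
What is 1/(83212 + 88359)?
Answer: 1/171571 ≈ 5.8285e-6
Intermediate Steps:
1/(83212 + 88359) = 1/171571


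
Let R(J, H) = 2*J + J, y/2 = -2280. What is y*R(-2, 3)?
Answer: 27360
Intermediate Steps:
y = -4560 (y = 2*(-2280) = -4560)
R(J, H) = 3*J
y*R(-2, 3) = -13680*(-2) = -4560*(-6) = 27360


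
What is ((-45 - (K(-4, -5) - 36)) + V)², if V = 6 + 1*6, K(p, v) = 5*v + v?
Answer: 1089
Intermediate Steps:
K(p, v) = 6*v
V = 12 (V = 6 + 6 = 12)
((-45 - (K(-4, -5) - 36)) + V)² = ((-45 - (6*(-5) - 36)) + 12)² = ((-45 - (-30 - 36)) + 12)² = ((-45 - 1*(-66)) + 12)² = ((-45 + 66) + 12)² = (21 + 12)² = 33² = 1089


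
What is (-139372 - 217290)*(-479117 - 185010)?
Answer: 236868864074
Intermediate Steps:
(-139372 - 217290)*(-479117 - 185010) = -356662*(-664127) = 236868864074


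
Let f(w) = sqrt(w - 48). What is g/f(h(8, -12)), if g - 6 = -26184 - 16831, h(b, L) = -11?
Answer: 43009*I*sqrt(59)/59 ≈ 5599.3*I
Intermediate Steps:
f(w) = sqrt(-48 + w)
g = -43009 (g = 6 + (-26184 - 16831) = 6 - 43015 = -43009)
g/f(h(8, -12)) = -43009/sqrt(-48 - 11) = -43009*(-I*sqrt(59)/59) = -(-43009)*I*sqrt(59)/59 = 43009*I*sqrt(59)/59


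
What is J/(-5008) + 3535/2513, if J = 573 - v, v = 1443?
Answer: 1420685/898936 ≈ 1.5804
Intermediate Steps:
J = -870 (J = 573 - 1*1443 = 573 - 1443 = -870)
J/(-5008) + 3535/2513 = -870/(-5008) + 3535/2513 = -870*(-1/5008) + 3535*(1/2513) = 435/2504 + 505/359 = 1420685/898936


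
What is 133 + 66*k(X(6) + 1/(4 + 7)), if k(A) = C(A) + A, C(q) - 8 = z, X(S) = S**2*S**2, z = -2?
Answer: 86071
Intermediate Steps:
X(S) = S**4
C(q) = 6 (C(q) = 8 - 2 = 6)
k(A) = 6 + A
133 + 66*k(X(6) + 1/(4 + 7)) = 133 + 66*(6 + (6**4 + 1/(4 + 7))) = 133 + 66*(6 + (1296 + 1/11)) = 133 + 66*(6 + 14257/11) = 133 + 66*(14323/11) = 133 + 85938 = 86071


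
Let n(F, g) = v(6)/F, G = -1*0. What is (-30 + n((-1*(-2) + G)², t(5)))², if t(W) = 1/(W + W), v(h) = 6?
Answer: 3249/4 ≈ 812.25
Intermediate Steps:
G = 0
t(W) = 1/(2*W)
n(F, g) = 6/F
(-30 + n((-1*(-2) + G)², t(5)))² = (-30 + 6/((-1*(-2) + 0)²))² = (-30 + 6/((2 + 0)²))² = (-30 + 6/(2²))² = (-30 + 6/4)² = (-30 + 6*(¼))² = (-30 + 3/2)² = (-57/2)² = 3249/4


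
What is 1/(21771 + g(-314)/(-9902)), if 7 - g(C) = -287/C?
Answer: 3109228/67691000877 ≈ 4.5933e-5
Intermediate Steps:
g(C) = 7 + 287/C (g(C) = 7 - (-287)/C = 7 + 287/C)
1/(21771 + g(-314)/(-9902)) = 1/(21771 + (7 + 287/(-314))/(-9902)) = 1/(21771 + (7 + 287*(-1/314))*(-1/9902)) = 1/(21771 + (7 - 287/314)*(-1/9902)) = 1/(21771 + (1911/314)*(-1/9902)) = 1/(21771 - 1911/3109228) = 1/(67691000877/3109228) = 3109228/67691000877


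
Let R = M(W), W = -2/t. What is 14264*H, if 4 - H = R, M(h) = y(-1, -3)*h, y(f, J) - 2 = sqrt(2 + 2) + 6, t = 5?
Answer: 114112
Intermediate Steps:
W = -2/5 ≈ -0.40000
y(f, J) = 10 (y(f, J) = 2 + (sqrt(2 + 2) + 6) = 2 + (sqrt(4) + 6) = 2 + (2 + 6) = 2 + 8 = 10)
M(h) = 10*h
R = -4 (R = 10*(-2/5) = -4)
H = 8 (H = 4 - 1*(-4) = 4 + 4 = 8)
14264*H = 14264*8 = 114112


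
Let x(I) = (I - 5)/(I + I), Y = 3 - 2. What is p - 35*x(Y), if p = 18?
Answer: 88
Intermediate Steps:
Y = 1
x(I) = (-5 + I)/(2*I) (x(I) = (-5 + I)/((2*I)) = (-5 + I)*(1/(2*I)) = (-5 + I)/(2*I))
p - 35*x(Y) = 18 - 35*(-5 + 1)/(2*1) = 18 - 35*(-4)/2 = 18 - 35*(-2) = 18 + 70 = 88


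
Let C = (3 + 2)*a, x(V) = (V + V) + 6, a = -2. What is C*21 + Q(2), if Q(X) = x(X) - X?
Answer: -202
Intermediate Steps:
x(V) = 6 + 2*V (x(V) = 2*V + 6 = 6 + 2*V)
Q(X) = 6 + X (Q(X) = (6 + 2*X) - X = 6 + X)
C = -10 (C = (3 + 2)*(-2) = 5*(-2) = -10)
C*21 + Q(2) = -10*21 + (6 + 2) = -210 + 8 = -202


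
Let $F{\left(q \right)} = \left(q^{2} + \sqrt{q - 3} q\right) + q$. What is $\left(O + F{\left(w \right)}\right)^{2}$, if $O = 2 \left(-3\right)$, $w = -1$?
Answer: $32 + 24 i \approx 32.0 + 24.0 i$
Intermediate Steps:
$F{\left(q \right)} = q + q^{2} + q \sqrt{-3 + q}$ ($F{\left(q \right)} = \left(q^{2} + \sqrt{-3 + q} q\right) + q = \left(q^{2} + q \sqrt{-3 + q}\right) + q = q + q^{2} + q \sqrt{-3 + q}$)
$O = -6$
$\left(O + F{\left(w \right)}\right)^{2} = \left(-6 - \left(1 - 1 + \sqrt{-3 - 1}\right)\right)^{2} = \left(-6 - \left(1 - 1 + \sqrt{-4}\right)\right)^{2} = \left(-6 - \left(1 - 1 + 2 i\right)\right)^{2} = \left(-6 - 2 i\right)^{2}$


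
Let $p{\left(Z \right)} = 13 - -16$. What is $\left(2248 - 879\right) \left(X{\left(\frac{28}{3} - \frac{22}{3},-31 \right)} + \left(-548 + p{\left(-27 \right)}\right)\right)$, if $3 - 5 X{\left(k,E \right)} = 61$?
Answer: $- \frac{3631957}{5} \approx -7.2639 \cdot 10^{5}$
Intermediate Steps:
$X{\left(k,E \right)} = - \frac{58}{5}$ ($X{\left(k,E \right)} = \frac{3}{5} - \frac{61}{5} = - \frac{58}{5}$)
$p{\left(Z \right)} = 29$ ($p{\left(Z \right)} = 13 + 16 = 29$)
$\left(2248 - 879\right) \left(X{\left(\frac{28}{3} - \frac{22}{3},-31 \right)} + \left(-548 + p{\left(-27 \right)}\right)\right) = \left(2248 - 879\right) \left(- \frac{58}{5} + \left(-548 + 29\right)\right) = 1369 \left(- \frac{58}{5} - 519\right) = 1369 \left(- \frac{2653}{5}\right) = - \frac{3631957}{5}$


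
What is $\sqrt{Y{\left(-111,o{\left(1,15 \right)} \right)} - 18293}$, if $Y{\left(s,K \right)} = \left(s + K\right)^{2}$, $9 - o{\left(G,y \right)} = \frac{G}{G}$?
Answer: $2 i \sqrt{1921} \approx 87.658 i$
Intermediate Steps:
$o{\left(G,y \right)} = 8$ ($o{\left(G,y \right)} = 9 - \frac{G}{G} = 9 - 1 = 8$)
$Y{\left(s,K \right)} = \left(K + s\right)^{2}$
$\sqrt{Y{\left(-111,o{\left(1,15 \right)} \right)} - 18293} = \sqrt{\left(8 - 111\right)^{2} - 18293} = \sqrt{\left(-103\right)^{2} - 18293} = \sqrt{10609 - 18293} = \sqrt{-7684} = 2 i \sqrt{1921}$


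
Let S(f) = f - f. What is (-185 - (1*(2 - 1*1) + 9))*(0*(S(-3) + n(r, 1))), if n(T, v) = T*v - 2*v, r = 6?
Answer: 0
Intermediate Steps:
S(f) = 0
n(T, v) = -2*v + T*v
(-185 - (1*(2 - 1*1) + 9))*(0*(S(-3) + n(r, 1))) = (-185 - (1*(2 - 1*1) + 9))*(0*(0 + 1*(-2 + 6))) = (-185 - (1*(2 - 1) + 9))*(0*(0 + 1*4)) = (-185 - (1*1 + 9))*(0*(0 + 4)) = (-185 - (1 + 9))*(0*4) = (-185 - 1*10)*0 = (-185 - 10)*0 = -195*0 = 0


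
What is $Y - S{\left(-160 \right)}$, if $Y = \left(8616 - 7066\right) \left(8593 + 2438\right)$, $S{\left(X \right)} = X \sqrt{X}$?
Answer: $17098050 + 640 i \sqrt{10} \approx 1.7098 \cdot 10^{7} + 2023.9 i$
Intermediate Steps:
$S{\left(X \right)} = X^{\frac{3}{2}}$
$Y = 17098050$ ($Y = 1550 \cdot 11031 = 17098050$)
$Y - S{\left(-160 \right)} = 17098050 - \left(-160\right)^{\frac{3}{2}} = 17098050 - - 640 i \sqrt{10} = 17098050 + 640 i \sqrt{10}$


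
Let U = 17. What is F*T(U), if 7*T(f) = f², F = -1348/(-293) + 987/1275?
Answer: 11378049/51275 ≈ 221.90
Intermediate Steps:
F = 669297/124525 (F = -1348*(-1/293) + 987*(1/1275) = 1348/293 + 329/425 = 669297/124525 ≈ 5.3748)
T(f) = f²/7
F*T(U) = 669297*((⅐)*17²)/124525 = 669297*((⅐)*289)/124525 = (669297/124525)*(289/7) = 11378049/51275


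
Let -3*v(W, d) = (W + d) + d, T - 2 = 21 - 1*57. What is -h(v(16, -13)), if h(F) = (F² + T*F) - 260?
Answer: 3260/9 ≈ 362.22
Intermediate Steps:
T = -34 (T = 2 + (21 - 1*57) = 2 + (21 - 57) = 2 - 36 = -34)
v(W, d) = -2*d/3 - W/3 (v(W, d) = -((W + d) + d)/3 = -(W + 2*d)/3 = -2*d/3 - W/3)
h(F) = -260 + F² - 34*F (h(F) = (F² - 34*F) - 260 = -260 + F² - 34*F)
-h(v(16, -13)) = -(-260 + (-⅔*(-13) - ⅓*16)² - 34*(-⅔*(-13) - ⅓*16)) = -(-260 + (26/3 - 16/3)² - 34*(26/3 - 16/3)) = -(-260 + (10/3)² - 34*10/3) = -(-260 + 100/9 - 340/3) = -1*(-3260/9) = 3260/9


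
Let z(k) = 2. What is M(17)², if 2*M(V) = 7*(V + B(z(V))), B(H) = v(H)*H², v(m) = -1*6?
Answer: 2401/4 ≈ 600.25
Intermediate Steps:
v(m) = -6
B(H) = -6*H²
M(V) = -84 + 7*V/2 (M(V) = (7*(V - 6*2²))/2 = (7*(V - 6*4))/2 = (7*(V - 24))/2 = (7*(-24 + V))/2 = (-168 + 7*V)/2 = -84 + 7*V/2)
M(17)² = (-84 + (7/2)*17)² = (-84 + 119/2)² = (-49/2)² = 2401/4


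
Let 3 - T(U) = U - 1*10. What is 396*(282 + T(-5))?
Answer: 118800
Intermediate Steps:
T(U) = 13 - U (T(U) = 3 - (U - 1*10) = 3 - (U - 10) = 3 - (-10 + U) = 3 + (10 - U) = 13 - U)
396*(282 + T(-5)) = 396*(282 + (13 - 1*(-5))) = 396*(282 + (13 + 5)) = 396*(282 + 18) = 396*300 = 118800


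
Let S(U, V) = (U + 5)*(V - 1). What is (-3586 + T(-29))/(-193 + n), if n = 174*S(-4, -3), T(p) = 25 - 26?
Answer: 3587/889 ≈ 4.0349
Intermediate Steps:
S(U, V) = (-1 + V)*(5 + U) (S(U, V) = (5 + U)*(-1 + V) = (-1 + V)*(5 + U))
T(p) = -1
n = -696 (n = 174*(-5 - 1*(-4) + 5*(-3) - 4*(-3)) = 174*(-5 + 4 - 15 + 12) = 174*(-4) = -696)
(-3586 + T(-29))/(-193 + n) = (-3586 - 1)/(-193 - 696) = -3587/(-889) = -3587*(-1/889) = 3587/889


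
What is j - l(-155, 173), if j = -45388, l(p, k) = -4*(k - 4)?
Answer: -44712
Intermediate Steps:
l(p, k) = 16 - 4*k (l(p, k) = -4*(-4 + k) = 16 - 4*k)
j - l(-155, 173) = -45388 - (16 - 4*173) = -45388 - (16 - 692) = -45388 - 1*(-676) = -45388 + 676 = -44712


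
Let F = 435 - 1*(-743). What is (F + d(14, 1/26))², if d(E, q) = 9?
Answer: 1408969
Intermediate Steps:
F = 1178 (F = 435 + 743 = 1178)
(F + d(14, 1/26))² = (1178 + 9)² = 1187² = 1408969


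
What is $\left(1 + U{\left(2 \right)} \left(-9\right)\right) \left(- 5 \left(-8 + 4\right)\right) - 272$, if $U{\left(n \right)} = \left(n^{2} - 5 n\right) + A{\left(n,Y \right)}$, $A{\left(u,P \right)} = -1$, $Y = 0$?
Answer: $1008$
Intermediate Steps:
$U{\left(n \right)} = -1 + n^{2} - 5 n$ ($U{\left(n \right)} = \left(n^{2} - 5 n\right) - 1 = -1 + n^{2} - 5 n$)
$\left(1 + U{\left(2 \right)} \left(-9\right)\right) \left(- 5 \left(-8 + 4\right)\right) - 272 = \left(1 + \left(-1 + 2^{2} - 10\right) \left(-9\right)\right) \left(- 5 \left(-8 + 4\right)\right) - 272 = \left(1 + \left(-1 + 4 - 10\right) \left(-9\right)\right) \left(\left(-5\right) \left(-4\right)\right) - 272 = \left(1 - -63\right) 20 - 272 = \left(1 + 63\right) 20 - 272 = 64 \cdot 20 - 272 = 1280 - 272 = 1008$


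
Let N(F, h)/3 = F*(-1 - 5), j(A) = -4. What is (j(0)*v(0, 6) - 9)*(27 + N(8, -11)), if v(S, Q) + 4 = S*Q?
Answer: -819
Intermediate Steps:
N(F, h) = -18*F (N(F, h) = 3*(F*(-1 - 5)) = 3*(F*(-6)) = 3*(-6*F) = -18*F)
v(S, Q) = -4 + Q*S (v(S, Q) = -4 + S*Q = -4 + Q*S)
(j(0)*v(0, 6) - 9)*(27 + N(8, -11)) = (-4*(-4 + 6*0) - 9)*(27 - 18*8) = (-4*(-4 + 0) - 9)*(27 - 144) = (-4*(-4) - 9)*(-117) = (16 - 9)*(-117) = 7*(-117) = -819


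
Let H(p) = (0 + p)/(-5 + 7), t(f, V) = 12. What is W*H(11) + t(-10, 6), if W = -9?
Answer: -75/2 ≈ -37.500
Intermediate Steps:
H(p) = p/2
W*H(11) + t(-10, 6) = -9*11/2 + 12 = -99/2 + 12 = -75/2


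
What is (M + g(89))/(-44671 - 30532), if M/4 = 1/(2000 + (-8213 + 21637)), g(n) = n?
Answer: -343185/289982768 ≈ -0.0011835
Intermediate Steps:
M = 1/3856 (M = 4/(2000 + (-8213 + 21637)) = 4/(2000 + 13424) = 4/15424 = 4*(1/15424) = 1/3856 ≈ 0.00025934)
(M + g(89))/(-44671 - 30532) = (1/3856 + 89)/(-44671 - 30532) = (343185/3856)/(-75203) = (343185/3856)*(-1/75203) = -343185/289982768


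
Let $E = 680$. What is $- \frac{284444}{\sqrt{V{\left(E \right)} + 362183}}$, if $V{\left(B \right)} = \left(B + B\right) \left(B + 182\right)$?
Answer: $- \frac{6052 \sqrt{1534503}}{32649} \approx -229.62$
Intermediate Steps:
$V{\left(B \right)} = 2 B \left(182 + B\right)$
$- \frac{284444}{\sqrt{V{\left(E \right)} + 362183}} = - \frac{284444}{\sqrt{2 \cdot 680 \left(182 + 680\right) + 362183}} = - \frac{284444}{\sqrt{2 \cdot 680 \cdot 862 + 362183}} = - \frac{284444}{\sqrt{1172320 + 362183}} = - \frac{284444}{\sqrt{1534503}} = - 284444 \frac{\sqrt{1534503}}{1534503} = - \frac{6052 \sqrt{1534503}}{32649}$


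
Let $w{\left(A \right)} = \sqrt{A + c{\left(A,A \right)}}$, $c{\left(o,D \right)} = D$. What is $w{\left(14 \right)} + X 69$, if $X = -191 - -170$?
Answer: $-1449 + 2 \sqrt{7} \approx -1443.7$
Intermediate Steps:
$X = -21$ ($X = -191 + 170 = -21$)
$w{\left(A \right)} = \sqrt{2} \sqrt{A}$ ($w{\left(A \right)} = \sqrt{A + A} = \sqrt{2 A} = \sqrt{2} \sqrt{A}$)
$w{\left(14 \right)} + X 69 = \sqrt{2} \sqrt{14} - 1449 = 2 \sqrt{7} - 1449 = -1449 + 2 \sqrt{7}$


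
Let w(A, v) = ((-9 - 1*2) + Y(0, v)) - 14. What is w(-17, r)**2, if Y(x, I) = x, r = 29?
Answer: 625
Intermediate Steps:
w(A, v) = -25 (w(A, v) = ((-9 - 1*2) + 0) - 14 = ((-9 - 2) + 0) - 14 = (-11 + 0) - 14 = -11 - 14 = -25)
w(-17, r)**2 = (-25)**2 = 625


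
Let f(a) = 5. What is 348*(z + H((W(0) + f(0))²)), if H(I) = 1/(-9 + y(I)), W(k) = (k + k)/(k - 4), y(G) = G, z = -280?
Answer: -389673/4 ≈ -97418.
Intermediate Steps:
W(k) = 2*k/(-4 + k) (W(k) = (2*k)/(-4 + k) = 2*k/(-4 + k))
H(I) = 1/(-9 + I)
348*(z + H((W(0) + f(0))²)) = 348*(-280 + 1/(-9 + (2*0/(-4 + 0) + 5)²)) = 348*(-280 + 1/(-9 + (2*0/(-4) + 5)²)) = 348*(-280 + 1/(-9 + (2*0*(-¼) + 5)²)) = 348*(-280 + 1/(-9 + (0 + 5)²)) = 348*(-280 + 1/(-9 + 5²)) = 348*(-280 + 1/(-9 + 25)) = 348*(-280 + 1/16) = 348*(-4479/16) = -389673/4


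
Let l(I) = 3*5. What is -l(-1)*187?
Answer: -2805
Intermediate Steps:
l(I) = 15
-l(-1)*187 = -1*15*187 = -15*187 = -2805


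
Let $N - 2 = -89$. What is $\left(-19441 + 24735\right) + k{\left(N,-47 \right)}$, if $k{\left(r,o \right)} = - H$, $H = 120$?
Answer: $5174$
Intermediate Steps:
$N = -87$ ($N = 2 - 89 = -87$)
$k{\left(r,o \right)} = -120$ ($k{\left(r,o \right)} = \left(-1\right) 120 = -120$)
$\left(-19441 + 24735\right) + k{\left(N,-47 \right)} = \left(-19441 + 24735\right) - 120 = 5294 - 120 = 5174$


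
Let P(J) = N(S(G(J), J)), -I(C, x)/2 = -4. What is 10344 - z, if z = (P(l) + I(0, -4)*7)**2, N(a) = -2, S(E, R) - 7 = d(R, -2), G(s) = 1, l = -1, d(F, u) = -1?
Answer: 7428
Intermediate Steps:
I(C, x) = 8 (I(C, x) = -2*(-4) = 8)
S(E, R) = 6 (S(E, R) = 7 - 1 = 6)
P(J) = -2
z = 2916 (z = (-2 + 8*7)**2 = (-2 + 56)**2 = 54**2 = 2916)
10344 - z = 10344 - 1*2916 = 10344 - 2916 = 7428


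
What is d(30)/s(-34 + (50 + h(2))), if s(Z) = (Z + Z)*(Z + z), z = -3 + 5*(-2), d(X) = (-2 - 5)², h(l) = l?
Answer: 49/180 ≈ 0.27222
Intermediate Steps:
d(X) = 49 (d(X) = (-7)² = 49)
z = -13 (z = -3 - 10 = -13)
s(Z) = 2*Z*(-13 + Z) (s(Z) = (Z + Z)*(Z - 13) = (2*Z)*(-13 + Z) = 2*Z*(-13 + Z))
d(30)/s(-34 + (50 + h(2))) = 49/((2*(-34 + (50 + 2))*(-13 + (-34 + (50 + 2))))) = 49/((2*(-34 + 52)*(-13 + (-34 + 52)))) = 49/((2*18*(-13 + 18))) = 49/((2*18*5)) = 49/180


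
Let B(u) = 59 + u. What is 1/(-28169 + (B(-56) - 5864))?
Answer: -1/34030 ≈ -2.9386e-5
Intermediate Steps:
1/(-28169 + (B(-56) - 5864)) = 1/(-28169 + ((59 - 56) - 5864)) = 1/(-28169 + (3 - 5864)) = 1/(-28169 - 5861) = 1/(-34030) = -1/34030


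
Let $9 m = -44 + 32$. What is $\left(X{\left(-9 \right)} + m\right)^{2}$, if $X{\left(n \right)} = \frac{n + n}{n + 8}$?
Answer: $\frac{2500}{9} \approx 277.78$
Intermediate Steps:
$X{\left(n \right)} = \frac{2 n}{8 + n}$
$m = - \frac{4}{3}$ ($m = \frac{-44 + 32}{9} = \frac{1}{9} \left(-12\right) = - \frac{4}{3} \approx -1.3333$)
$\left(X{\left(-9 \right)} + m\right)^{2} = \left(2 \left(-9\right) \frac{1}{8 - 9} - \frac{4}{3}\right)^{2} = \left(2 \left(-9\right) \frac{1}{-1} - \frac{4}{3}\right)^{2} = \left(2 \left(-9\right) \left(-1\right) - \frac{4}{3}\right)^{2} = \left(18 - \frac{4}{3}\right)^{2} = \left(\frac{50}{3}\right)^{2} = \frac{2500}{9}$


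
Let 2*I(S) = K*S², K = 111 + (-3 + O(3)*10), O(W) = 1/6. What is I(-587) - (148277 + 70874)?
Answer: 112048295/6 ≈ 1.8675e+7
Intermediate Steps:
O(W) = ⅙
K = 329/3 (K = 111 + (-3 + (⅙)*10) = 111 + (-3 + 5/3) = 111 - 4/3 = 329/3 ≈ 109.67)
I(S) = 329*S²/6 (I(S) = (329*S²/3)/2 = 329*S²/6)
I(-587) - (148277 + 70874) = (329/6)*(-587)² - (148277 + 70874) = (329/6)*344569 - 1*219151 = 113363201/6 - 219151 = 112048295/6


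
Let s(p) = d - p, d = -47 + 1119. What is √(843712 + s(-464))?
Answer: 8*√13207 ≈ 919.37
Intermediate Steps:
d = 1072
s(p) = 1072 - p
√(843712 + s(-464)) = √(843712 + (1072 - 1*(-464))) = √(843712 + (1072 + 464)) = √(843712 + 1536) = √845248 = 8*√13207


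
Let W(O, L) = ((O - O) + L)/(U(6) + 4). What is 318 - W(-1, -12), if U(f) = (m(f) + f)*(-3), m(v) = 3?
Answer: 7302/23 ≈ 317.48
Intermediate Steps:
U(f) = -9 - 3*f (U(f) = (3 + f)*(-3) = -9 - 3*f)
W(O, L) = -L/23 (W(O, L) = ((O - O) + L)/((-9 - 3*6) + 4) = (0 + L)/((-9 - 18) + 4) = L/(-27 + 4) = L/(-23) = L*(-1/23) = -L/23)
318 - W(-1, -12) = 318 - (-1)*(-12)/23 = 318 - 1*12/23 = 318 - 12/23 = 7302/23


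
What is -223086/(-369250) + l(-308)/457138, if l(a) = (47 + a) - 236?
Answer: 50898785309/84399103250 ≈ 0.60307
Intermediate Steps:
l(a) = -189 + a
-223086/(-369250) + l(-308)/457138 = -223086/(-369250) + (-189 - 308)/457138 = -223086*(-1/369250) - 497*1/457138 = 111543/184625 - 497/457138 = 50898785309/84399103250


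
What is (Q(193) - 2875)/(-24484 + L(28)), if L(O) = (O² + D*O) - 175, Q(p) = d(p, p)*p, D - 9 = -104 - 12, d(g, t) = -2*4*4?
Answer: 3017/8957 ≈ 0.33683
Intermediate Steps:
d(g, t) = -32 (d(g, t) = -8*4 = -32)
D = -107 (D = 9 + (-104 - 12) = 9 - 116 = -107)
Q(p) = -32*p
L(O) = -175 + O² - 107*O (L(O) = (O² - 107*O) - 175 = -175 + O² - 107*O)
(Q(193) - 2875)/(-24484 + L(28)) = (-32*193 - 2875)/(-24484 + (-175 + 28² - 107*28)) = (-6176 - 2875)/(-24484 + (-175 + 784 - 2996)) = -9051/(-24484 - 2387) = -9051/(-26871) = -9051*(-1/26871) = 3017/8957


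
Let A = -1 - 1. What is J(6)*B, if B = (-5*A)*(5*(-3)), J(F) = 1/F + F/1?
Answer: -925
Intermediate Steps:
J(F) = F + 1/F (J(F) = 1/F + F*1 = 1/F + F = F + 1/F)
A = -2
B = -150 (B = (-5*(-2))*(5*(-3)) = 10*(-15) = -150)
J(6)*B = (6 + 1/6)*(-150) = (6 + ⅙)*(-150) = (37/6)*(-150) = -925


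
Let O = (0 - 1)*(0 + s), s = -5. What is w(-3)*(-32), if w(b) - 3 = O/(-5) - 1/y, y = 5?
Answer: -288/5 ≈ -57.600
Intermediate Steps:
O = 5 (O = (0 - 1)*(0 - 5) = -1*(-5) = 5)
w(b) = 9/5 (w(b) = 3 + (5/(-5) - 1/5) = 3 + (5*(-⅕) - 1*⅕) = 3 + (-1 - ⅕) = 3 - 6/5 = 9/5)
w(-3)*(-32) = (9/5)*(-32) = -288/5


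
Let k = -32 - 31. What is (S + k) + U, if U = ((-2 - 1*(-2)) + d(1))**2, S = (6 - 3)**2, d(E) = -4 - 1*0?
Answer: -38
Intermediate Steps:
d(E) = -4 (d(E) = -4 + 0 = -4)
S = 9 (S = 3**2 = 9)
k = -63
U = 16 (U = ((-2 - 1*(-2)) - 4)**2 = ((-2 + 2) - 4)**2 = (0 - 4)**2 = (-4)**2 = 16)
(S + k) + U = (9 - 63) + 16 = -54 + 16 = -38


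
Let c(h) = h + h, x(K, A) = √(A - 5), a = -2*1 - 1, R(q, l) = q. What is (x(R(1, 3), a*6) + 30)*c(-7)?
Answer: -420 - 14*I*√23 ≈ -420.0 - 67.142*I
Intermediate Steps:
a = -3 (a = -2 - 1 = -3)
x(K, A) = √(-5 + A)
c(h) = 2*h
(x(R(1, 3), a*6) + 30)*c(-7) = (√(-5 - 3*6) + 30)*(2*(-7)) = (√(-5 - 18) + 30)*(-14) = (√(-23) + 30)*(-14) = (I*√23 + 30)*(-14) = (30 + I*√23)*(-14) = -420 - 14*I*√23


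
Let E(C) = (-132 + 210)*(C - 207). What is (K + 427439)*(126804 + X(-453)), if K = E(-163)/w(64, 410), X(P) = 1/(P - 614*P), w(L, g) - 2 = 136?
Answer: 115334654739760553/2128949 ≈ 5.4174e+10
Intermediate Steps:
w(L, g) = 138 (w(L, g) = 2 + 136 = 138)
E(C) = -16146 + 78*C (E(C) = 78*(-207 + C) = -16146 + 78*C)
X(P) = -1/(613*P) (X(P) = 1/(-613*P) = -1/(613*P))
K = -4810/23 (K = (-16146 + 78*(-163))/138 = (-16146 - 12714)*(1/138) = -28860*1/138 = -4810/23 ≈ -209.13)
(K + 427439)*(126804 + X(-453)) = (-4810/23 + 427439)*(126804 - 1/613/(-453)) = 9826287*(126804 - 1/613*(-1/453))/23 = 9826287*(126804 + 1/277689)/23 = (9826287/23)*(35212075957/277689) = 115334654739760553/2128949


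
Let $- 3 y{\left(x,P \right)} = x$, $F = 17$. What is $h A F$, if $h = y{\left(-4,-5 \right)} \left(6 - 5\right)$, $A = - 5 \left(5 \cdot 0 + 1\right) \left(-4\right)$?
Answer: $\frac{1360}{3} \approx 453.33$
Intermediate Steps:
$y{\left(x,P \right)} = - \frac{x}{3}$
$A = 20$ ($A = - 5 \left(0 + 1\right) \left(-4\right) = \left(-5\right) 1 \left(-4\right) = \left(-5\right) \left(-4\right) = 20$)
$h = \frac{4}{3}$ ($h = \left(- \frac{1}{3}\right) \left(-4\right) \left(6 - 5\right) = \frac{4}{3} \cdot 1 = \frac{4}{3} \approx 1.3333$)
$h A F = \frac{4}{3} \cdot 20 \cdot 17 = \frac{80}{3} \cdot 17 = \frac{1360}{3}$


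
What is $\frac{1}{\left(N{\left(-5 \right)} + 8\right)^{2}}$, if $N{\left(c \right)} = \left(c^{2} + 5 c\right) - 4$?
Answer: $\frac{1}{16} \approx 0.0625$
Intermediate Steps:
$N{\left(c \right)} = -4 + c^{2} + 5 c$
$\frac{1}{\left(N{\left(-5 \right)} + 8\right)^{2}} = \frac{1}{\left(\left(-4 + \left(-5\right)^{2} + 5 \left(-5\right)\right) + 8\right)^{2}} = \frac{1}{\left(\left(-4 + 25 - 25\right) + 8\right)^{2}} = \frac{1}{\left(-4 + 8\right)^{2}} = \frac{1}{4^{2}} = \frac{1}{16}$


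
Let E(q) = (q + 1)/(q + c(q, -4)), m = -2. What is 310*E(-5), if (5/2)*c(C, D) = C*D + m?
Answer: -6200/11 ≈ -563.64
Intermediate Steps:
c(C, D) = -⅘ + 2*C*D/5 (c(C, D) = 2*(C*D - 2)/5 = 2*(-2 + C*D)/5 = -⅘ + 2*C*D/5)
E(q) = (1 + q)/(-⅘ - 3*q/5) (E(q) = (q + 1)/(q + (-⅘ + (⅖)*q*(-4))) = (1 + q)/(q + (-⅘ - 8*q/5)) = (1 + q)/(-⅘ - 3*q/5))
310*E(-5) = 310*(5*(1 - 5)/(-4 - 3*(-5))) = 310*(5*(-4)/(-4 + 15)) = 310*(5*(-4)/11) = 310*(5*(1/11)*(-4)) = 310*(-20/11) = -6200/11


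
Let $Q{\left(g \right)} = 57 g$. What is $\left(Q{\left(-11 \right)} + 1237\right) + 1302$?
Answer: $1912$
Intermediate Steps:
$\left(Q{\left(-11 \right)} + 1237\right) + 1302 = \left(57 \left(-11\right) + 1237\right) + 1302 = \left(-627 + 1237\right) + 1302 = 610 + 1302 = 1912$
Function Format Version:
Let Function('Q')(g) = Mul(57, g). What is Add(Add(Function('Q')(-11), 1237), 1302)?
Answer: 1912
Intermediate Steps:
Add(Add(Function('Q')(-11), 1237), 1302) = Add(Add(Mul(57, -11), 1237), 1302) = Add(Add(-627, 1237), 1302) = Add(610, 1302) = 1912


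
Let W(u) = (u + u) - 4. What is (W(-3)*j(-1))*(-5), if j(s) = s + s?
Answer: -100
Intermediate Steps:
j(s) = 2*s
W(u) = -4 + 2*u (W(u) = 2*u - 4 = -4 + 2*u)
(W(-3)*j(-1))*(-5) = ((-4 + 2*(-3))*(2*(-1)))*(-5) = ((-4 - 6)*(-2))*(-5) = -10*(-2)*(-5) = 20*(-5) = -100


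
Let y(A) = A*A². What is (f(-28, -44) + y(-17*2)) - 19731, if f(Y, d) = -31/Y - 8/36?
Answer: -14876597/252 ≈ -59034.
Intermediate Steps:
y(A) = A³
f(Y, d) = -2/9 - 31/Y (f(Y, d) = -31/Y - 8*1/36 = -31/Y - 2/9 = -2/9 - 31/Y)
(f(-28, -44) + y(-17*2)) - 19731 = ((-2/9 - 31/(-28)) + (-17*2)³) - 19731 = ((-2/9 - 31*(-1/28)) + (-34)³) - 19731 = ((-2/9 + 31/28) - 39304) - 19731 = (223/252 - 39304) - 19731 = -9904385/252 - 19731 = -14876597/252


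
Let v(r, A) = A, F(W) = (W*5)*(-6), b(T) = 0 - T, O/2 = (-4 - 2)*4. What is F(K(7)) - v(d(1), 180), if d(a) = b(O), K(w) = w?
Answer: -390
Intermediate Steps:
O = -48 (O = 2*((-4 - 2)*4) = 2*(-6*4) = 2*(-24) = -48)
b(T) = -T
F(W) = -30*W (F(W) = (5*W)*(-6) = -30*W)
d(a) = 48 (d(a) = -1*(-48) = 48)
F(K(7)) - v(d(1), 180) = -30*7 - 1*180 = -210 - 180 = -390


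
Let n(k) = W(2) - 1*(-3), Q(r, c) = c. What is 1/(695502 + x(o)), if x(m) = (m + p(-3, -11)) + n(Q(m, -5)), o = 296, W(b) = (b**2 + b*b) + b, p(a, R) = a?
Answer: 1/695808 ≈ 1.4372e-6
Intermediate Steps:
W(b) = b + 2*b**2 (W(b) = (b**2 + b**2) + b = 2*b**2 + b = b + 2*b**2)
n(k) = 13 (n(k) = 2*(1 + 2*2) - 1*(-3) = 2*(1 + 4) + 3 = 2*5 + 3 = 10 + 3 = 13)
x(m) = 10 + m (x(m) = (m - 3) + 13 = (-3 + m) + 13 = 10 + m)
1/(695502 + x(o)) = 1/(695502 + (10 + 296)) = 1/(695502 + 306) = 1/695808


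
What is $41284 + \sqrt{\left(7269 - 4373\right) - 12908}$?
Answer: $41284 + 2 i \sqrt{2503} \approx 41284.0 + 100.06 i$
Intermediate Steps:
$41284 + \sqrt{\left(7269 - 4373\right) - 12908} = 41284 + \sqrt{2896 - 12908} = 41284 + \sqrt{-10012} = 41284 + 2 i \sqrt{2503}$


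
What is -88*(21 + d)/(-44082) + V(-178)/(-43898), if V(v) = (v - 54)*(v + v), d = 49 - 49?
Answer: -296641420/161259303 ≈ -1.8395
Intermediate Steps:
d = 0
V(v) = 2*v*(-54 + v) (V(v) = (-54 + v)*(2*v) = 2*v*(-54 + v))
-88*(21 + d)/(-44082) + V(-178)/(-43898) = -88*(21 + 0)/(-44082) + (2*(-178)*(-54 - 178))/(-43898) = -88*21*(-1/44082) + (2*(-178)*(-232))*(-1/43898) = -1848*(-1/44082) + 82592*(-1/43898) = 308/7347 - 41296/21949 = -296641420/161259303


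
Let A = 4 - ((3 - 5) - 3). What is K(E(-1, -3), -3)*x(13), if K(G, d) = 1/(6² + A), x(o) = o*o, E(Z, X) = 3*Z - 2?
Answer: 169/45 ≈ 3.7556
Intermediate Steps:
A = 9 (A = 4 - (-2 - 3) = 4 - 1*(-5) = 4 + 5 = 9)
E(Z, X) = -2 + 3*Z
x(o) = o²
K(G, d) = 1/45 (K(G, d) = 1/(6² + 9) = 1/(36 + 9) = 1/45)
K(E(-1, -3), -3)*x(13) = (1/45)*13² = (1/45)*169 = 169/45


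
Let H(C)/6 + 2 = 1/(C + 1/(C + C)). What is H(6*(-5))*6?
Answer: -131832/1801 ≈ -73.199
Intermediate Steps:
H(C) = -12 + 6/(C + 1/(2*C)) (H(C) = -12 + 6/(C + 1/(C + C)) = -12 + 6/(C + 1/(2*C)))
H(6*(-5))*6 = (12*(-1 + 6*(-5) - 2*(6*(-5))²)/(1 + 2*(6*(-5))²))*6 = (12*(-1 - 30 - 2*(-30)²)/(1 + 2*(-30)²))*6 = (12*(-1 - 30 - 2*900)/(1 + 2*900))*6 = (12*(-1 - 30 - 1800)/(1 + 1800))*6 = (12*(-1831)/1801)*6 = (12*(1/1801)*(-1831))*6 = -21972/1801*6 = -131832/1801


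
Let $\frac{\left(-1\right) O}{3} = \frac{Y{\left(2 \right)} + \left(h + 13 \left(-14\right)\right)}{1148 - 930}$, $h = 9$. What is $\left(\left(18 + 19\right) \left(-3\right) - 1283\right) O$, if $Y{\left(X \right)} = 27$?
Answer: $- \frac{305286}{109} \approx -2800.8$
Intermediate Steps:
$O = \frac{219}{109}$ ($O = - 3 \frac{27 + \left(9 + 13 \left(-14\right)\right)}{1148 - 930} = - 3 \frac{27 + \left(9 - 182\right)}{218} = - 3 \left(27 - 173\right) \frac{1}{218} = - 3 \left(\left(-146\right) \frac{1}{218}\right) = \left(-3\right) \left(- \frac{73}{109}\right) = \frac{219}{109} \approx 2.0092$)
$\left(\left(18 + 19\right) \left(-3\right) - 1283\right) O = \left(\left(18 + 19\right) \left(-3\right) - 1283\right) \frac{219}{109} = \left(37 \left(-3\right) - 1283\right) \frac{219}{109} = \left(-111 - 1283\right) \frac{219}{109} = \left(-1394\right) \frac{219}{109} = - \frac{305286}{109}$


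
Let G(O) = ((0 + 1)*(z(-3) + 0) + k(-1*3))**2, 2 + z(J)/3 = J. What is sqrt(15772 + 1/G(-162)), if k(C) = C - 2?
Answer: sqrt(6308801)/20 ≈ 125.59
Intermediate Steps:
z(J) = -6 + 3*J
k(C) = -2 + C
G(O) = 400 (G(O) = ((0 + 1)*((-6 + 3*(-3)) + 0) + (-2 - 1*3))**2 = (1*((-6 - 9) + 0) + (-2 - 3))**2 = (1*(-15 + 0) - 5)**2 = (1*(-15) - 5)**2 = (-15 - 5)**2 = (-20)**2 = 400)
sqrt(15772 + 1/G(-162)) = sqrt(15772 + 1/400) = sqrt(6308801/400) = sqrt(6308801)/20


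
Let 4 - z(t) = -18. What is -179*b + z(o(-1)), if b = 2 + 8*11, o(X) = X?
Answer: -16088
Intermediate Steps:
z(t) = 22 (z(t) = 4 - 1*(-18) = 4 + 18 = 22)
b = 90 (b = 2 + 88 = 90)
-179*b + z(o(-1)) = -179*90 + 22 = -16110 + 22 = -16088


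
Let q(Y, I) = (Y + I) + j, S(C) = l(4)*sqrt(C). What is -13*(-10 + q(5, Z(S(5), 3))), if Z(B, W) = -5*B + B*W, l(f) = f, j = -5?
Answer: 130 + 104*sqrt(5) ≈ 362.55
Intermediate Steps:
S(C) = 4*sqrt(C)
q(Y, I) = -5 + I + Y (q(Y, I) = (Y + I) - 5 = (I + Y) - 5 = -5 + I + Y)
-13*(-10 + q(5, Z(S(5), 3))) = -13*(-10 + (-5 + (4*sqrt(5))*(-5 + 3) + 5)) = -13*(-10 + (-5 + (4*sqrt(5))*(-2) + 5)) = -13*(-10 + (-5 - 8*sqrt(5) + 5)) = -13*(-10 - 8*sqrt(5)) = 130 + 104*sqrt(5)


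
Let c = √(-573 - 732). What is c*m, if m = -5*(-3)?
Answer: 45*I*√145 ≈ 541.87*I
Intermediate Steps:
c = 3*I*√145 (c = √(-1305) = 3*I*√145 ≈ 36.125*I)
m = 15
c*m = (3*I*√145)*15 = 45*I*√145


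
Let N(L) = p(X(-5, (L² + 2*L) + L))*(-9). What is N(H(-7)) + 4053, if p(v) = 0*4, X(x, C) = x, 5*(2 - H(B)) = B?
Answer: 4053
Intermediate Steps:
H(B) = 2 - B/5
p(v) = 0
N(L) = 0 (N(L) = 0*(-9) = 0)
N(H(-7)) + 4053 = 0 + 4053 = 4053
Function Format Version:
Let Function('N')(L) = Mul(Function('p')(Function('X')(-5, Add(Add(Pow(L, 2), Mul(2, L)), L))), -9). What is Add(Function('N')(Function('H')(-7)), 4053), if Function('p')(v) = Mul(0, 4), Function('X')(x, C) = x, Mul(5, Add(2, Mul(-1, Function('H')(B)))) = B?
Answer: 4053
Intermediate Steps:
Function('H')(B) = Add(2, Mul(Rational(-1, 5), B))
Function('p')(v) = 0
Function('N')(L) = 0 (Function('N')(L) = Mul(0, -9) = 0)
Add(Function('N')(Function('H')(-7)), 4053) = Add(0, 4053) = 4053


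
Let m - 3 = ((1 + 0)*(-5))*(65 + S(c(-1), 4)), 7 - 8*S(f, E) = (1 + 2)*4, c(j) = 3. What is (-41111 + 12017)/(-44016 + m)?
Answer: 17904/27283 ≈ 0.65623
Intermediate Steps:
S(f, E) = -5/8 (S(f, E) = 7/8 - (1 + 2)*4/8 = 7/8 - 3*4/8 = 7/8 - 1/8*12 = 7/8 - 3/2 = -5/8)
m = -2551/8 (m = 3 + ((1 + 0)*(-5))*(65 - 5/8) = 3 + (1*(-5))*(515/8) = 3 - 5*515/8 = 3 - 2575/8 = -2551/8 ≈ -318.88)
(-41111 + 12017)/(-44016 + m) = (-41111 + 12017)/(-44016 - 2551/8) = -29094/(-354679/8) = -29094*(-8/354679) = 17904/27283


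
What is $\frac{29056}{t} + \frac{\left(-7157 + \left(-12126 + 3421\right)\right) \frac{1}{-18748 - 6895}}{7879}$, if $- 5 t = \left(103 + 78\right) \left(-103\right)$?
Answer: $\frac{29352840815426}{3766654035671} \approx 7.7928$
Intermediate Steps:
$t = \frac{18643}{5}$ ($t = - \frac{\left(103 + 78\right) \left(-103\right)}{5} = - \frac{181 \left(-103\right)}{5} = \left(- \frac{1}{5}\right) \left(-18643\right) = \frac{18643}{5} \approx 3728.6$)
$\frac{29056}{t} + \frac{\left(-7157 + \left(-12126 + 3421\right)\right) \frac{1}{-18748 - 6895}}{7879} = \frac{29056}{\frac{18643}{5}} + \frac{\left(-7157 + \left(-12126 + 3421\right)\right) \frac{1}{-18748 - 6895}}{7879} = 29056 \cdot \frac{5}{18643} + \frac{-7157 - 8705}{-25643} \cdot \frac{1}{7879} = \frac{145280}{18643} + \left(-15862\right) \left(- \frac{1}{25643}\right) \frac{1}{7879} = \frac{145280}{18643} + \frac{15862}{25643} \cdot \frac{1}{7879} = \frac{145280}{18643} + \frac{15862}{202041197} = \frac{29352840815426}{3766654035671}$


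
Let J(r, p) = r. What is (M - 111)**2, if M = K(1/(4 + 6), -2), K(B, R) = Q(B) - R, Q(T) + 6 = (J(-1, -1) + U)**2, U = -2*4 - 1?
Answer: 225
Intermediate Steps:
U = -9 (U = -8 - 1 = -9)
Q(T) = 94 (Q(T) = -6 + (-1 - 9)**2 = -6 + (-10)**2 = -6 + 100 = 94)
K(B, R) = 94 - R
M = 96 (M = 94 - 1*(-2) = 94 + 2 = 96)
(M - 111)**2 = (96 - 111)**2 = (-15)**2 = 225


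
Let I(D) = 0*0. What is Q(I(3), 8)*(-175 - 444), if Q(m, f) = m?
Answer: 0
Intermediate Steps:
I(D) = 0
Q(I(3), 8)*(-175 - 444) = 0*(-175 - 444) = 0*(-619) = 0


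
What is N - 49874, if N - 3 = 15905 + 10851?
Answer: -23115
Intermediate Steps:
N = 26759 (N = 3 + (15905 + 10851) = 3 + 26756 = 26759)
N - 49874 = 26759 - 49874 = -23115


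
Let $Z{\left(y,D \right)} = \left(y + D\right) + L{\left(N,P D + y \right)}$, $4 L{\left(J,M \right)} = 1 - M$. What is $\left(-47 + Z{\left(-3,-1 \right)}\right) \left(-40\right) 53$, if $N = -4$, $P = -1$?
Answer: $106530$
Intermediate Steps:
$L{\left(J,M \right)} = \frac{1}{4} - \frac{M}{4}$ ($L{\left(J,M \right)} = \frac{1 - M}{4} = \frac{1}{4} - \frac{M}{4}$)
$Z{\left(y,D \right)} = \frac{1}{4} + \frac{3 y}{4} + \frac{5 D}{4}$ ($Z{\left(y,D \right)} = \left(y + D\right) - \left(- \frac{1}{4} + \frac{- D + y}{4}\right) = \left(D + y\right) - \left(- \frac{1}{4} + \frac{y - D}{4}\right) = \left(D + y\right) + \left(\frac{1}{4} + \left(- \frac{y}{4} + \frac{D}{4}\right)\right) = \left(D + y\right) + \left(\frac{1}{4} - \frac{y}{4} + \frac{D}{4}\right) = \frac{1}{4} + \frac{3 y}{4} + \frac{5 D}{4}$)
$\left(-47 + Z{\left(-3,-1 \right)}\right) \left(-40\right) 53 = \left(-47 + \left(\frac{1}{4} + \frac{3}{4} \left(-3\right) + \frac{5}{4} \left(-1\right)\right)\right) \left(-40\right) 53 = \left(-47 - \frac{13}{4}\right) \left(-40\right) 53 = \left(- \frac{201}{4}\right) \left(-40\right) 53 = 2010 \cdot 53 = 106530$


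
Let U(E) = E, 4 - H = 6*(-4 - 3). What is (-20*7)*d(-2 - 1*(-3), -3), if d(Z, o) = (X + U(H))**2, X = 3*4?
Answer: -470960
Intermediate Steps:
H = 46 (H = 4 - 6*(-4 - 3) = 4 - 6*(-7) = 4 - 1*(-42) = 4 + 42 = 46)
X = 12
d(Z, o) = 3364 (d(Z, o) = (12 + 46)**2 = 58**2 = 3364)
(-20*7)*d(-2 - 1*(-3), -3) = -20*7*3364 = -140*3364 = -470960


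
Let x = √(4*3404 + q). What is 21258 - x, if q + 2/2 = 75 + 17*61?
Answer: 21258 - √14727 ≈ 21137.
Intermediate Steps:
q = 1111 (q = -1 + (75 + 17*61) = -1 + (75 + 1037) = -1 + 1112 = 1111)
x = √14727 (x = √(4*3404 + 1111) = √(13616 + 1111) = √14727 ≈ 121.35)
21258 - x = 21258 - √14727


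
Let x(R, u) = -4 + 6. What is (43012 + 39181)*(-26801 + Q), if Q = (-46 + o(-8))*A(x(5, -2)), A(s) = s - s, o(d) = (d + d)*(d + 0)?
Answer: -2202854593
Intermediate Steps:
o(d) = 2*d**2 (o(d) = (2*d)*d = 2*d**2)
x(R, u) = 2
A(s) = 0
Q = 0 (Q = (-46 + 2*(-8)**2)*0 = (-46 + 2*64)*0 = (-46 + 128)*0 = 82*0 = 0)
(43012 + 39181)*(-26801 + Q) = (43012 + 39181)*(-26801 + 0) = 82193*(-26801) = -2202854593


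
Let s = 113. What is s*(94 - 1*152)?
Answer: -6554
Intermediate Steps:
s*(94 - 1*152) = 113*(94 - 1*152) = 113*(94 - 152) = 113*(-58) = -6554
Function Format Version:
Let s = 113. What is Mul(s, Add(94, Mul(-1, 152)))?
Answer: -6554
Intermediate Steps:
Mul(s, Add(94, Mul(-1, 152))) = Mul(113, Add(94, Mul(-1, 152))) = Mul(113, Add(94, -152)) = Mul(113, -58) = -6554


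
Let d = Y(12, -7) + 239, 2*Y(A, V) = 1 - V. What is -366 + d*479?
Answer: 116031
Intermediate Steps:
Y(A, V) = 1/2 - V/2 (Y(A, V) = (1 - V)/2 = 1/2 - V/2)
d = 243 (d = (1/2 - 1/2*(-7)) + 239 = (1/2 + 7/2) + 239 = 4 + 239 = 243)
-366 + d*479 = -366 + 243*479 = -366 + 116397 = 116031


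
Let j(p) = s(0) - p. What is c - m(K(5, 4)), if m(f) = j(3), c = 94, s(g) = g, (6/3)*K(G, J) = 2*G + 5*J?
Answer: 97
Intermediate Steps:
K(G, J) = G + 5*J/2 (K(G, J) = (2*G + 5*J)/2 = G + 5*J/2)
j(p) = -p (j(p) = 0 - p = -p)
m(f) = -3 (m(f) = -1*3 = -3)
c - m(K(5, 4)) = 94 - 1*(-3) = 94 + 3 = 97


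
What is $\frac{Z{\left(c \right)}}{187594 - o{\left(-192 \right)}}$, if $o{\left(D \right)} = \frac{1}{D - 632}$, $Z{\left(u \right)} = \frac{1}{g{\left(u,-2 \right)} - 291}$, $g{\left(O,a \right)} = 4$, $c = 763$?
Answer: $- \frac{824}{44363730159} \approx -1.8574 \cdot 10^{-8}$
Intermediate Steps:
$Z{\left(u \right)} = - \frac{1}{287}$ ($Z{\left(u \right)} = \frac{1}{4 - 291} = \frac{1}{-287} = - \frac{1}{287}$)
$o{\left(D \right)} = \frac{1}{-632 + D}$
$\frac{Z{\left(c \right)}}{187594 - o{\left(-192 \right)}} = - \frac{1}{287 \left(187594 - \frac{1}{-632 - 192}\right)} = - \frac{1}{287 \left(187594 - \frac{1}{-824}\right)} = - \frac{1}{287 \left(187594 - - \frac{1}{824}\right)} = - \frac{1}{287 \left(187594 + \frac{1}{824}\right)} = - \frac{1}{287 \cdot \frac{154577457}{824}} = \left(- \frac{1}{287}\right) \frac{824}{154577457} = - \frac{824}{44363730159}$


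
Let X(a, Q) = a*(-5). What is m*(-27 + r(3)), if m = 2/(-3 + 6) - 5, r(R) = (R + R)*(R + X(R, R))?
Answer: 429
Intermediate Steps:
X(a, Q) = -5*a
r(R) = -8*R² (r(R) = (R + R)*(R - 5*R) = (2*R)*(-4*R) = -8*R²)
m = -13/3 (m = 2/3 - 5 = 2*(⅓) - 5 = ⅔ - 5 = -13/3 ≈ -4.3333)
m*(-27 + r(3)) = -13*(-27 - 8*3²)/3 = -13*(-27 - 8*9)/3 = -13*(-27 - 72)/3 = -13/3*(-99) = 429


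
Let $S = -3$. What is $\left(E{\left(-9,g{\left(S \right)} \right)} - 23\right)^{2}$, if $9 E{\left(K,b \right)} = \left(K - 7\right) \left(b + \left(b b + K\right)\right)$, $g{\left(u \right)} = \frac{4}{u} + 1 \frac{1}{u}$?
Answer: $\frac{528529}{6561} \approx 80.556$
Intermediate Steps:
$g{\left(u \right)} = \frac{5}{u}$ ($g{\left(u \right)} = \frac{4}{u} + \frac{1}{u} = \frac{5}{u}$)
$E{\left(K,b \right)} = \frac{\left(-7 + K\right) \left(K + b + b^{2}\right)}{9}$ ($E{\left(K,b \right)} = \frac{\left(K - 7\right) \left(b + \left(b b + K\right)\right)}{9} = \frac{\left(-7 + K\right) \left(b + \left(b^{2} + K\right)\right)}{9} = \frac{\left(-7 + K\right) \left(b + \left(K + b^{2}\right)\right)}{9} = \frac{\left(-7 + K\right) \left(K + b + b^{2}\right)}{9}$)
$\left(E{\left(-9,g{\left(S \right)} \right)} - 23\right)^{2} = \left(\left(\left(- \frac{7}{9}\right) \left(-9\right) - \frac{7 \frac{5}{-3}}{9} - \frac{7 \left(\frac{5}{-3}\right)^{2}}{9} + \frac{\left(-9\right)^{2}}{9} + \frac{1}{9} \left(-9\right) \frac{5}{-3} + \frac{1}{9} \left(-9\right) \left(\frac{5}{-3}\right)^{2}\right) - 23\right)^{2} = \left(\left(7 - \frac{7 \cdot 5 \left(- \frac{1}{3}\right)}{9} - \frac{7 \left(5 \left(- \frac{1}{3}\right)\right)^{2}}{9} + \frac{1}{9} \cdot 81 + \frac{1}{9} \left(-9\right) 5 \left(- \frac{1}{3}\right) + \frac{1}{9} \left(-9\right) \left(5 \left(- \frac{1}{3}\right)\right)^{2}\right) - 23\right)^{2} = \left(\left(7 - - \frac{35}{27} - \frac{7 \left(- \frac{5}{3}\right)^{2}}{9} + 9 + \frac{1}{9} \left(-9\right) \left(- \frac{5}{3}\right) + \frac{1}{9} \left(-9\right) \left(- \frac{5}{3}\right)^{2}\right) - 23\right)^{2} = \left(\left(7 + \frac{35}{27} - \frac{175}{81} + 9 + \frac{5}{3} + \frac{1}{9} \left(-9\right) \frac{25}{9}\right) - 23\right)^{2} = \left(\left(7 + \frac{35}{27} - \frac{175}{81} + 9 + \frac{5}{3} - \frac{25}{9}\right) - 23\right)^{2} = \left(\frac{1136}{81} - 23\right)^{2} = \left(- \frac{727}{81}\right)^{2} = \frac{528529}{6561}$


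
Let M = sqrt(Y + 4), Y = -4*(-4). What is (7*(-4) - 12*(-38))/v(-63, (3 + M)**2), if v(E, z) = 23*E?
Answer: -428/1449 ≈ -0.29538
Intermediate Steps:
Y = 16
M = 2*sqrt(5) (M = sqrt(16 + 4) = sqrt(20) = 2*sqrt(5) ≈ 4.4721)
(7*(-4) - 12*(-38))/v(-63, (3 + M)**2) = (7*(-4) - 12*(-38))/((23*(-63))) = (-28 + 456)/(-1449) = 428*(-1/1449) = -428/1449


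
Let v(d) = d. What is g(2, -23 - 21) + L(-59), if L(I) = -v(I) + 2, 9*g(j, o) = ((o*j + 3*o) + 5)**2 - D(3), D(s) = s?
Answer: 46771/9 ≈ 5196.8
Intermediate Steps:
g(j, o) = -1/3 + (5 + 3*o + j*o)**2/9 (g(j, o) = (((o*j + 3*o) + 5)**2 - 1*3)/9 = (((j*o + 3*o) + 5)**2 - 3)/9 = (((3*o + j*o) + 5)**2 - 3)/9 = ((5 + 3*o + j*o)**2 - 3)/9 = (-3 + (5 + 3*o + j*o)**2)/9 = -1/3 + (5 + 3*o + j*o)**2/9)
L(I) = 2 - I (L(I) = -I + 2 = 2 - I)
g(2, -23 - 21) + L(-59) = (-1/3 + (5 + 3*(-23 - 21) + 2*(-23 - 21))**2/9) + (2 - 1*(-59)) = (-1/3 + (5 + 3*(-44) + 2*(-44))**2/9) + (2 + 59) = (-1/3 + (5 - 132 - 88)**2/9) + 61 = (-1/3 + (1/9)*(-215)**2) + 61 = (-1/3 + (1/9)*46225) + 61 = (-1/3 + 46225/9) + 61 = 46222/9 + 61 = 46771/9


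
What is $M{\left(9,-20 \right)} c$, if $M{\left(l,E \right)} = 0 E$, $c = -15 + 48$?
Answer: $0$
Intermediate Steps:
$c = 33$
$M{\left(l,E \right)} = 0$
$M{\left(9,-20 \right)} c = 0 \cdot 33 = 0$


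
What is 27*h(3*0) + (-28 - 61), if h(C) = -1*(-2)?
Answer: -35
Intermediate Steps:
h(C) = 2
27*h(3*0) + (-28 - 61) = 27*2 + (-28 - 61) = 54 - 89 = -35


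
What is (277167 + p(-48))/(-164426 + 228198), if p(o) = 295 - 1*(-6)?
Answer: 69367/15943 ≈ 4.3509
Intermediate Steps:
p(o) = 301 (p(o) = 295 + 6 = 301)
(277167 + p(-48))/(-164426 + 228198) = (277167 + 301)/(-164426 + 228198) = 277468/63772 = 277468*(1/63772) = 69367/15943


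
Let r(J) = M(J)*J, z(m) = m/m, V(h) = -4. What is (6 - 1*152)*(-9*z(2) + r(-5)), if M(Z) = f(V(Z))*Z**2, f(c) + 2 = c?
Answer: -108186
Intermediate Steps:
f(c) = -2 + c
z(m) = 1
M(Z) = -6*Z**2 (M(Z) = (-2 - 4)*Z**2 = -6*Z**2)
r(J) = -6*J**3 (r(J) = (-6*J**2)*J = -6*J**3)
(6 - 1*152)*(-9*z(2) + r(-5)) = (6 - 1*152)*(-9*1 - 6*(-5)**3) = (6 - 152)*(-9 - 6*(-125)) = -146*(-9 + 750) = -146*741 = -108186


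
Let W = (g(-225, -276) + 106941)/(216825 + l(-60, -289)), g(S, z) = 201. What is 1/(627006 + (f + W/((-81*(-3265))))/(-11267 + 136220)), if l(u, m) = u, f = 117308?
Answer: 2387716702701975/1497114940523374768664 ≈ 1.5949e-6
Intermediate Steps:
W = 35714/72255 (W = (201 + 106941)/(216825 - 60) = 107142/216765 = 107142*(1/216765) = 35714/72255 ≈ 0.49428)
1/(627006 + (f + W/((-81*(-3265))))/(-11267 + 136220)) = 1/(627006 + (117308 + 35714/(72255*((-81*(-3265)))))/(-11267 + 136220)) = 1/(627006 + (117308 + (35714/72255)/264465)/124953) = 1/(627006 + (117308 + (35714/72255)*(1/264465))*(1/124953)) = 1/(627006 + (117308 + 35714/19108918575)*(1/124953)) = 1/(627006 + (2241629020231814/19108918575)*(1/124953)) = 1/(627006 + 2241629020231814/2387716702701975) = 1/(1497114940523374768664/2387716702701975) = 2387716702701975/1497114940523374768664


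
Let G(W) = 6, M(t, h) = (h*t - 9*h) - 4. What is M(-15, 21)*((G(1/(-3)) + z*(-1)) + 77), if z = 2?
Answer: -41148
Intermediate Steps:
M(t, h) = -4 - 9*h + h*t (M(t, h) = (-9*h + h*t) - 4 = -4 - 9*h + h*t)
M(-15, 21)*((G(1/(-3)) + z*(-1)) + 77) = (-4 - 9*21 + 21*(-15))*((6 + 2*(-1)) + 77) = (-4 - 189 - 315)*((6 - 2) + 77) = -508*(4 + 77) = -508*81 = -41148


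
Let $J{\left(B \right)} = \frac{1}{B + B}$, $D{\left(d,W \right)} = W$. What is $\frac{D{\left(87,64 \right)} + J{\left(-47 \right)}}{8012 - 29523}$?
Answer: $- \frac{6015}{2022034} \approx -0.0029747$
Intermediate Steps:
$J{\left(B \right)} = \frac{1}{2 B}$
$\frac{D{\left(87,64 \right)} + J{\left(-47 \right)}}{8012 - 29523} = \frac{64 + \frac{1}{2 \left(-47\right)}}{8012 - 29523} = \frac{64 + \frac{1}{2} \left(- \frac{1}{47}\right)}{-21511} = \left(64 - \frac{1}{94}\right) \left(- \frac{1}{21511}\right) = \frac{6015}{94} \left(- \frac{1}{21511}\right) = - \frac{6015}{2022034}$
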